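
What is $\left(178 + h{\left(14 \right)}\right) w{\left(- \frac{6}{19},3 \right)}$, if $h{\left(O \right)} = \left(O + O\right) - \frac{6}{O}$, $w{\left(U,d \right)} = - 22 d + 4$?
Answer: $- \frac{89218}{7} \approx -12745.0$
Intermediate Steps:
$w{\left(U,d \right)} = 4 - 22 d$
$h{\left(O \right)} = - \frac{6}{O} + 2 O$ ($h{\left(O \right)} = 2 O - \frac{6}{O} = - \frac{6}{O} + 2 O$)
$\left(178 + h{\left(14 \right)}\right) w{\left(- \frac{6}{19},3 \right)} = \left(178 + \left(- \frac{6}{14} + 2 \cdot 14\right)\right) \left(4 - 66\right) = \left(178 + \left(\left(-6\right) \frac{1}{14} + 28\right)\right) \left(4 - 66\right) = \left(178 + \left(- \frac{3}{7} + 28\right)\right) \left(-62\right) = \left(178 + \frac{193}{7}\right) \left(-62\right) = \frac{1439}{7} \left(-62\right) = - \frac{89218}{7}$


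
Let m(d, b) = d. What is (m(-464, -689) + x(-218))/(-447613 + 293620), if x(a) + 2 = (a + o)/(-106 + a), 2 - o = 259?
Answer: 150509/49893732 ≈ 0.0030166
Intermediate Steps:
o = -257 (o = 2 - 1*259 = 2 - 259 = -257)
x(a) = -2 + (-257 + a)/(-106 + a) (x(a) = -2 + (a - 257)/(-106 + a) = -2 + (-257 + a)/(-106 + a))
(m(-464, -689) + x(-218))/(-447613 + 293620) = (-464 + (-45 - 1*(-218))/(-106 - 218))/(-447613 + 293620) = (-464 + (-45 + 218)/(-324))/(-153993) = (-464 - 1/324*173)*(-1/153993) = (-464 - 173/324)*(-1/153993) = -150509/324*(-1/153993) = 150509/49893732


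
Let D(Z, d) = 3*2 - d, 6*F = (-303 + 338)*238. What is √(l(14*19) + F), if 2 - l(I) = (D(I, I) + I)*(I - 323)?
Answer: √15591/3 ≈ 41.621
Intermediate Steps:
F = 4165/3 (F = ((-303 + 338)*238)/6 = (35*238)/6 = (⅙)*8330 = 4165/3 ≈ 1388.3)
D(Z, d) = 6 - d
l(I) = 1940 - 6*I (l(I) = 2 - ((6 - I) + I)*(I - 323) = 2 - 6*(-323 + I) = 2 - (-1938 + 6*I) = 2 + (1938 - 6*I) = 1940 - 6*I)
√(l(14*19) + F) = √((1940 - 84*19) + 4165/3) = √((1940 - 6*266) + 4165/3) = √((1940 - 1596) + 4165/3) = √(344 + 4165/3) = √(5197/3) = √15591/3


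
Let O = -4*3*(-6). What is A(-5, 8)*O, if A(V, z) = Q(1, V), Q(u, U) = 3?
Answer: 216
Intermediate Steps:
A(V, z) = 3
O = 72 (O = -12*(-6) = 72)
A(-5, 8)*O = 3*72 = 216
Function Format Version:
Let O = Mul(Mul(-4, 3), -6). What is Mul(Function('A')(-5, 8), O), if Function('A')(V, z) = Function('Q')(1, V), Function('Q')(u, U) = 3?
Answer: 216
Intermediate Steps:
Function('A')(V, z) = 3
O = 72 (O = Mul(-12, -6) = 72)
Mul(Function('A')(-5, 8), O) = Mul(3, 72) = 216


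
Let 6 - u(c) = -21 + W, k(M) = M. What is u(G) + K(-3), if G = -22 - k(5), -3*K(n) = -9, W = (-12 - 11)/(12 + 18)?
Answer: 923/30 ≈ 30.767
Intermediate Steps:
W = -23/30 ≈ -0.76667
K(n) = 3 (K(n) = -⅓*(-9) = 3)
G = -27 (G = -22 - 1*5 = -22 - 5 = -27)
u(c) = 833/30 (u(c) = 6 - (-21 - 23/30) = 6 - 1*(-653/30) = 6 + 653/30 = 833/30)
u(G) + K(-3) = 833/30 + 3 = 923/30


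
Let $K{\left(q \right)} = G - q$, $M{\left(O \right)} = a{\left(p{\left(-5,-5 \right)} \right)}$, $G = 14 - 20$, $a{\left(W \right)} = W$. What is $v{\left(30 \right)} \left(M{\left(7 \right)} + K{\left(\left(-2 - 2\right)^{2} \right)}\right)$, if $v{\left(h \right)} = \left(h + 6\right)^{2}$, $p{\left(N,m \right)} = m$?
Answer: $-34992$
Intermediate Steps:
$G = -6$ ($G = 14 - 20 = -6$)
$M{\left(O \right)} = -5$
$K{\left(q \right)} = -6 - q$
$v{\left(h \right)} = \left(6 + h\right)^{2}$
$v{\left(30 \right)} \left(M{\left(7 \right)} + K{\left(\left(-2 - 2\right)^{2} \right)}\right) = \left(6 + 30\right)^{2} \left(-5 - \left(6 + \left(-2 - 2\right)^{2}\right)\right) = 36^{2} \left(-5 - 22\right) = 1296 \left(-5 - 22\right) = 1296 \left(-27\right) = -34992$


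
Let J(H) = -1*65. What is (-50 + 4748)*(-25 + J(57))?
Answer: -422820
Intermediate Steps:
J(H) = -65
(-50 + 4748)*(-25 + J(57)) = (-50 + 4748)*(-25 - 65) = 4698*(-90) = -422820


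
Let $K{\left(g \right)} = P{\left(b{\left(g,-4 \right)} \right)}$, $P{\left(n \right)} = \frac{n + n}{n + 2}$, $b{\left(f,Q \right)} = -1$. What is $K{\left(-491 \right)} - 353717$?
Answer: $-353719$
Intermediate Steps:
$P{\left(n \right)} = \frac{2 n}{2 + n}$
$K{\left(g \right)} = -2$ ($K{\left(g \right)} = 2 \left(-1\right) \frac{1}{2 - 1} = 2 \left(-1\right) 1^{-1} = 2 \left(-1\right) 1 = -2$)
$K{\left(-491 \right)} - 353717 = -2 - 353717 = -353719$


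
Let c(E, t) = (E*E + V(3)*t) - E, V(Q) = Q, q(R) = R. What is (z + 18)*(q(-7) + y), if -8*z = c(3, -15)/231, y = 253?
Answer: 1365423/308 ≈ 4433.2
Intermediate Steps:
c(E, t) = E² - E + 3*t (c(E, t) = (E*E + 3*t) - E = (E² + 3*t) - E = E² - E + 3*t)
z = 13/616 (z = -(3² - 1*3 + 3*(-15))/(8*231) = -(9 - 3 - 45)/(8*231) = -(-39)/(8*231) = -⅛*(-13/77) = 13/616 ≈ 0.021104)
(z + 18)*(q(-7) + y) = (13/616 + 18)*(-7 + 253) = (11101/616)*246 = 1365423/308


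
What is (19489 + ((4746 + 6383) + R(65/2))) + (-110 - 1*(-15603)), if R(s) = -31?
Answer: 46080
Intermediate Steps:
(19489 + ((4746 + 6383) + R(65/2))) + (-110 - 1*(-15603)) = (19489 + ((4746 + 6383) - 31)) + (-110 - 1*(-15603)) = (19489 + (11129 - 31)) + (-110 + 15603) = (19489 + 11098) + 15493 = 30587 + 15493 = 46080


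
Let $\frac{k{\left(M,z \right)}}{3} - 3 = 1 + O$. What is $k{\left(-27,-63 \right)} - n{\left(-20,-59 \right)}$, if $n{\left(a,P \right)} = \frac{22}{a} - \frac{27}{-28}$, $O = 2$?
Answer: $\frac{2539}{140} \approx 18.136$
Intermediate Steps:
$n{\left(a,P \right)} = \frac{27}{28} + \frac{22}{a}$ ($n{\left(a,P \right)} = \frac{22}{a} - - \frac{27}{28} = \frac{22}{a} + \frac{27}{28} = \frac{27}{28} + \frac{22}{a}$)
$k{\left(M,z \right)} = 18$ ($k{\left(M,z \right)} = 9 + 3 \left(1 + 2\right) = 9 + 3 \cdot 3 = 9 + 9 = 18$)
$k{\left(-27,-63 \right)} - n{\left(-20,-59 \right)} = 18 - \left(\frac{27}{28} + \frac{22}{-20}\right) = 18 - \left(\frac{27}{28} + 22 \left(- \frac{1}{20}\right)\right) = 18 - \left(\frac{27}{28} - \frac{11}{10}\right) = 18 - - \frac{19}{140} = 18 + \frac{19}{140} = \frac{2539}{140}$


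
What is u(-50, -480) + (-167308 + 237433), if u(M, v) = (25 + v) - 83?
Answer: 69587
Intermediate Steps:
u(M, v) = -58 + v
u(-50, -480) + (-167308 + 237433) = (-58 - 480) + (-167308 + 237433) = -538 + 70125 = 69587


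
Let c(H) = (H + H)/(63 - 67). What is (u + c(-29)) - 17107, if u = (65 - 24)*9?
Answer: -33447/2 ≈ -16724.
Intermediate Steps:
u = 369 (u = 41*9 = 369)
c(H) = -H/2 (c(H) = (2*H)/(-4) = (2*H)*(-1/4) = -H/2)
(u + c(-29)) - 17107 = (369 - 1/2*(-29)) - 17107 = (369 + 29/2) - 17107 = 767/2 - 17107 = -33447/2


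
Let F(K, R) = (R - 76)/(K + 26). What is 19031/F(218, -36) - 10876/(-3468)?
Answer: -1006416365/24276 ≈ -41457.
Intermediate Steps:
F(K, R) = (-76 + R)/(26 + K)
19031/F(218, -36) - 10876/(-3468) = 19031/(((-76 - 36)/(26 + 218))) - 10876/(-3468) = 19031/((-112/244)) - 10876*(-1/3468) = 19031/(((1/244)*(-112))) + 2719/867 = 19031/(-28/61) + 2719/867 = 19031*(-61/28) + 2719/867 = -1160891/28 + 2719/867 = -1006416365/24276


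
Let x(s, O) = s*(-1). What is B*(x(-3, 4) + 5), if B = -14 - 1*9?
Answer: -184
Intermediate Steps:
B = -23 (B = -14 - 9 = -23)
x(s, O) = -s
B*(x(-3, 4) + 5) = -23*(-1*(-3) + 5) = -23*(3 + 5) = -23*8 = -184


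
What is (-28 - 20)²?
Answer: 2304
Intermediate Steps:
(-28 - 20)² = (-48)² = 2304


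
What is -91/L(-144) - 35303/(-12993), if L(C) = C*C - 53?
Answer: 56076122/20671863 ≈ 2.7127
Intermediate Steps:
L(C) = -53 + C**2 (L(C) = C**2 - 53 = -53 + C**2)
-91/L(-144) - 35303/(-12993) = -91/(-53 + (-144)**2) - 35303/(-12993) = -91/(-53 + 20736) - 35303*(-1/12993) = -91/20683 + 35303/12993 = -91*1/20683 + 35303/12993 = -7/1591 + 35303/12993 = 56076122/20671863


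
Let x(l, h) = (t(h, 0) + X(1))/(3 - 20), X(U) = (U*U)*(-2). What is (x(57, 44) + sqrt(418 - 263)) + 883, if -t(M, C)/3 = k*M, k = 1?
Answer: 15145/17 + sqrt(155) ≈ 903.33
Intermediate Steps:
X(U) = -2*U**2 (X(U) = U**2*(-2) = -2*U**2)
t(M, C) = -3*M
x(l, h) = 2/17 + 3*h/17 (x(l, h) = (-3*h - 2*1**2)/(3 - 20) = (-3*h - 2*1)/(-17) = (-3*h - 2)*(-1/17) = (-2 - 3*h)*(-1/17) = 2/17 + 3*h/17)
(x(57, 44) + sqrt(418 - 263)) + 883 = ((2/17 + (3/17)*44) + sqrt(418 - 263)) + 883 = ((2/17 + 132/17) + sqrt(155)) + 883 = (134/17 + sqrt(155)) + 883 = 15145/17 + sqrt(155)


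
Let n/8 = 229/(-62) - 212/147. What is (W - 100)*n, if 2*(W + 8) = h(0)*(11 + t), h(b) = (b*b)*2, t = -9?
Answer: 6740208/1519 ≈ 4437.3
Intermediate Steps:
h(b) = 2*b² (h(b) = b²*2 = 2*b²)
n = -187228/4557 (n = 8*(229/(-62) - 212/147) = 8*(229*(-1/62) - 212*1/147) = 8*(-229/62 - 212/147) = 8*(-46807/9114) = -187228/4557 ≈ -41.086)
W = -8 (W = -8 + ((2*0²)*(11 - 9))/2 = -8 + ((2*0)*2)/2 = -8 + (0*2)/2 = -8 + (½)*0 = -8 + 0 = -8)
(W - 100)*n = (-8 - 100)*(-187228/4557) = -108*(-187228/4557) = 6740208/1519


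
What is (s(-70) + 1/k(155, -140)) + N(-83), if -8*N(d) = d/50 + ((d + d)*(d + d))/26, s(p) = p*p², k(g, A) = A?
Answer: -12490015007/36400 ≈ -3.4313e+5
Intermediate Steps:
s(p) = p³
N(d) = -d²/52 - d/400 (N(d) = -(d/50 + ((d + d)*(d + d))/26)/8 = -(d*(1/50) + ((2*d)*(2*d))*(1/26))/8 = -(d/50 + (4*d²)*(1/26))/8 = -(d/50 + 2*d²/13)/8 = -d²/52 - d/400)
(s(-70) + 1/k(155, -140)) + N(-83) = ((-70)³ + 1/(-140)) - 1/5200*(-83)*(13 + 100*(-83)) = (-343000 - 1/140) - 1/5200*(-83)*(13 - 8300) = -48020001/140 - 1/5200*(-83)*(-8287) = -48020001/140 - 687821/5200 = -12490015007/36400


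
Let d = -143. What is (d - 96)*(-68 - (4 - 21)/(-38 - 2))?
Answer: 654143/40 ≈ 16354.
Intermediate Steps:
(d - 96)*(-68 - (4 - 21)/(-38 - 2)) = (-143 - 96)*(-68 - (4 - 21)/(-38 - 2)) = -239*(-68 - (-17)/(-40)) = -239*(-68 - (-17)*(-1)/40) = -239*(-68 - 1*17/40) = -239*(-68 - 17/40) = -239*(-2737/40) = 654143/40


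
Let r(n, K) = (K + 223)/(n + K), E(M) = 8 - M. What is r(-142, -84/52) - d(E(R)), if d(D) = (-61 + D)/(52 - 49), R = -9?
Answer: 73514/5601 ≈ 13.125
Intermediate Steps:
r(n, K) = (223 + K)/(K + n)
d(D) = -61/3 + D/3 (d(D) = (-61 + D)/3 = (-61 + D)*(⅓) = -61/3 + D/3)
r(-142, -84/52) - d(E(R)) = (223 - 84/52)/(-84/52 - 142) - (-61/3 + (8 - 1*(-9))/3) = (223 - 84*1/52)/(-84*1/52 - 142) - (-61/3 + (8 + 9)/3) = (223 - 21/13)/(-21/13 - 142) - (-61/3 + (⅓)*17) = (2878/13)/(-1867/13) - (-61/3 + 17/3) = -13/1867*2878/13 - 1*(-44/3) = -2878/1867 + 44/3 = 73514/5601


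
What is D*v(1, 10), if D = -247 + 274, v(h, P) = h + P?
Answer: 297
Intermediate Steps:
v(h, P) = P + h
D = 27
D*v(1, 10) = 27*(10 + 1) = 27*11 = 297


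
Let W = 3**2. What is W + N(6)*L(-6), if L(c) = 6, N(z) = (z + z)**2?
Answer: 873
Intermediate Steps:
N(z) = 4*z**2 (N(z) = (2*z)**2 = 4*z**2)
W = 9
W + N(6)*L(-6) = 9 + (4*6**2)*6 = 9 + (4*36)*6 = 9 + 144*6 = 9 + 864 = 873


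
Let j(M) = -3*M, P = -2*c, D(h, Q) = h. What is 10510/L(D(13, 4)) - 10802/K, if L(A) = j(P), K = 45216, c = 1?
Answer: 39596279/22608 ≈ 1751.4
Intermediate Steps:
P = -2 (P = -2*1 = -2)
L(A) = 6 (L(A) = -3*(-2) = 6)
10510/L(D(13, 4)) - 10802/K = 10510/6 - 10802/45216 = 10510*(⅙) - 10802*1/45216 = 5255/3 - 5401/22608 = 39596279/22608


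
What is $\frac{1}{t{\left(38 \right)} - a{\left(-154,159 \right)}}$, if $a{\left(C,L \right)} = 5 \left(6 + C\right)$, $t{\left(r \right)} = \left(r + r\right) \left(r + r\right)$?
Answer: $\frac{1}{6516} \approx 0.00015347$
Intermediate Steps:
$t{\left(r \right)} = 4 r^{2}$ ($t{\left(r \right)} = 2 r 2 r = 4 r^{2}$)
$a{\left(C,L \right)} = 30 + 5 C$
$\frac{1}{t{\left(38 \right)} - a{\left(-154,159 \right)}} = \frac{1}{4 \cdot 38^{2} - \left(30 + 5 \left(-154\right)\right)} = \frac{1}{4 \cdot 1444 - \left(30 - 770\right)} = \frac{1}{5776 - -740} = \frac{1}{5776 + 740} = \frac{1}{6516}$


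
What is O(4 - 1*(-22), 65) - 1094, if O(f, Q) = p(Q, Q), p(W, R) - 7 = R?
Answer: -1022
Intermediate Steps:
p(W, R) = 7 + R
O(f, Q) = 7 + Q
O(4 - 1*(-22), 65) - 1094 = (7 + 65) - 1094 = 72 - 1094 = -1022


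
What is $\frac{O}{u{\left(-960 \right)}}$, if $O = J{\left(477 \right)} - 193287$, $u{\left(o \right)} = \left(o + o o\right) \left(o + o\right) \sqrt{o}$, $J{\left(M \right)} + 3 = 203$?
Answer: $- \frac{193087 i \sqrt{15}}{212115456000} \approx - 3.5255 \cdot 10^{-6} i$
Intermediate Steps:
$J{\left(M \right)} = 200$ ($J{\left(M \right)} = -3 + 203 = 200$)
$u{\left(o \right)} = 2 o^{\frac{3}{2}} \left(o + o^{2}\right)$ ($u{\left(o \right)} = \left(o + o^{2}\right) 2 o \sqrt{o} = 2 o \left(o + o^{2}\right) \sqrt{o} = 2 o^{\frac{3}{2}} \left(o + o^{2}\right)$)
$O = -193087$ ($O = 200 - 193287 = -193087$)
$\frac{O}{u{\left(-960 \right)}} = - \frac{193087}{2 \left(-960\right)^{\frac{5}{2}} \left(1 - 960\right)} = - \frac{193087}{2 \cdot 7372800 i \sqrt{15} \left(-959\right)} = - \frac{193087}{\left(-14141030400\right) i \sqrt{15}} = - 193087 \frac{i \sqrt{15}}{212115456000} = - \frac{193087 i \sqrt{15}}{212115456000}$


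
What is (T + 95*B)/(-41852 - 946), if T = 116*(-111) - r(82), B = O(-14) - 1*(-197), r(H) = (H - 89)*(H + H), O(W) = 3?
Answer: -1212/7133 ≈ -0.16991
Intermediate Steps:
r(H) = 2*H*(-89 + H) (r(H) = (-89 + H)*(2*H) = 2*H*(-89 + H))
B = 200 (B = 3 - 1*(-197) = 3 + 197 = 200)
T = -11728 (T = 116*(-111) - 2*82*(-89 + 82) = -12876 - 2*82*(-7) = -12876 - 1*(-1148) = -12876 + 1148 = -11728)
(T + 95*B)/(-41852 - 946) = (-11728 + 95*200)/(-41852 - 946) = (-11728 + 19000)/(-42798) = 7272*(-1/42798) = -1212/7133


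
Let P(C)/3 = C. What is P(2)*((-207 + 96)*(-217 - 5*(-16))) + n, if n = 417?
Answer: 91659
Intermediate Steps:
P(C) = 3*C
P(2)*((-207 + 96)*(-217 - 5*(-16))) + n = (3*2)*((-207 + 96)*(-217 - 5*(-16))) + 417 = 6*(-111*(-217 + 80)) + 417 = 6*(-111*(-137)) + 417 = 6*15207 + 417 = 91242 + 417 = 91659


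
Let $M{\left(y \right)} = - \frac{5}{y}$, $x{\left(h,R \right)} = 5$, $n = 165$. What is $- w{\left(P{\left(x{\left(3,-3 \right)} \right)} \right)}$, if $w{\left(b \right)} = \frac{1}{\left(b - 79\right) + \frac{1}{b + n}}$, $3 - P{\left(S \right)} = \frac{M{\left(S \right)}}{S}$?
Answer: $\frac{4205}{318714} \approx 0.013194$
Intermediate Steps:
$P{\left(S \right)} = 3 + \frac{5}{S^{2}}$ ($P{\left(S \right)} = 3 - \frac{\left(-5\right) \frac{1}{S}}{S} = 3 - - \frac{5}{S^{2}} = 3 + \frac{5}{S^{2}}$)
$w{\left(b \right)} = \frac{1}{-79 + b + \frac{1}{165 + b}}$ ($w{\left(b \right)} = \frac{1}{\left(b - 79\right) + \frac{1}{b + 165}} = \frac{1}{\left(b - 79\right) + \frac{1}{165 + b}} = \frac{1}{\left(-79 + b\right) + \frac{1}{165 + b}} = \frac{1}{-79 + b + \frac{1}{165 + b}}$)
$- w{\left(P{\left(x{\left(3,-3 \right)} \right)} \right)} = - \frac{165 + \left(3 + \frac{5}{25}\right)}{-13034 + \left(3 + \frac{5}{25}\right)^{2} + 86 \left(3 + \frac{5}{25}\right)} = - \frac{165 + \left(3 + 5 \cdot \frac{1}{25}\right)}{-13034 + \left(3 + 5 \cdot \frac{1}{25}\right)^{2} + 86 \left(3 + 5 \cdot \frac{1}{25}\right)} = - \frac{165 + \left(3 + \frac{1}{5}\right)}{-13034 + \left(3 + \frac{1}{5}\right)^{2} + 86 \left(3 + \frac{1}{5}\right)} = - \frac{165 + \frac{16}{5}}{-13034 + \left(\frac{16}{5}\right)^{2} + 86 \cdot \frac{16}{5}} = - \frac{841}{\left(-13034 + \frac{256}{25} + \frac{1376}{5}\right) 5} = - \frac{841}{\left(- \frac{318714}{25}\right) 5} = - \frac{\left(-25\right) 841}{318714 \cdot 5} = \left(-1\right) \left(- \frac{4205}{318714}\right) = \frac{4205}{318714}$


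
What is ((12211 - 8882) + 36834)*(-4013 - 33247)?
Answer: -1496473380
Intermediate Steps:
((12211 - 8882) + 36834)*(-4013 - 33247) = (3329 + 36834)*(-37260) = 40163*(-37260) = -1496473380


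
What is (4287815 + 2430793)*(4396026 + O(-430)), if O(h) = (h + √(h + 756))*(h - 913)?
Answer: 33415104385728 - 9023090544*√326 ≈ 3.3252e+13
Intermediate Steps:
O(h) = (-913 + h)*(h + √(756 + h)) (O(h) = (h + √(756 + h))*(-913 + h) = (-913 + h)*(h + √(756 + h)))
(4287815 + 2430793)*(4396026 + O(-430)) = (4287815 + 2430793)*(4396026 + ((-430)² - 913*(-430) - 913*√(756 - 430) - 430*√(756 - 430))) = 6718608*(4396026 + (184900 + 392590 - 913*√326 - 430*√326)) = 6718608*(4396026 + (577490 - 1343*√326)) = 6718608*(4973516 - 1343*√326) = 33415104385728 - 9023090544*√326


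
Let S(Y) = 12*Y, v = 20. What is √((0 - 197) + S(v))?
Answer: √43 ≈ 6.5574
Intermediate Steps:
√((0 - 197) + S(v)) = √((0 - 197) + 12*20) = √(-197 + 240) = √43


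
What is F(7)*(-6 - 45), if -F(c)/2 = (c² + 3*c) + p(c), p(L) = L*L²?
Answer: 42126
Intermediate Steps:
p(L) = L³
F(c) = -6*c - 2*c² - 2*c³ (F(c) = -2*((c² + 3*c) + c³) = -2*(c² + c³ + 3*c) = -6*c - 2*c² - 2*c³)
F(7)*(-6 - 45) = (2*7*(-3 - 1*7 - 1*7²))*(-6 - 45) = (2*7*(-3 - 7 - 1*49))*(-51) = (2*7*(-3 - 7 - 49))*(-51) = (2*7*(-59))*(-51) = -826*(-51) = 42126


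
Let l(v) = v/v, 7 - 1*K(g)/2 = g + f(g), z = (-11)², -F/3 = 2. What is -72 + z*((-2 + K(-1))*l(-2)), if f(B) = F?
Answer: 3074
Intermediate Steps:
F = -6 (F = -3*2 = -6)
f(B) = -6
z = 121
K(g) = 26 - 2*g (K(g) = 14 - 2*(g - 6) = 14 - 2*(-6 + g) = 14 + (12 - 2*g) = 26 - 2*g)
l(v) = 1
-72 + z*((-2 + K(-1))*l(-2)) = -72 + 121*((-2 + (26 - 2*(-1)))*1) = -72 + 121*((-2 + (26 + 2))*1) = -72 + 121*((-2 + 28)*1) = -72 + 121*(26*1) = -72 + 121*26 = -72 + 3146 = 3074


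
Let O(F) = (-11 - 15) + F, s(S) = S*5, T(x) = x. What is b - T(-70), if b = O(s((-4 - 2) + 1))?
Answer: 19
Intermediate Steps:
s(S) = 5*S
O(F) = -26 + F
b = -51 (b = -26 + 5*((-4 - 2) + 1) = -26 + 5*(-6 + 1) = -26 + 5*(-5) = -26 - 25 = -51)
b - T(-70) = -51 - 1*(-70) = -51 + 70 = 19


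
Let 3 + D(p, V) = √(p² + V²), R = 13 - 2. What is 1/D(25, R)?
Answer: 3/737 + √746/737 ≈ 0.041130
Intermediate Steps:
R = 11
D(p, V) = -3 + √(V² + p²) (D(p, V) = -3 + √(p² + V²) = -3 + √(V² + p²))
1/D(25, R) = 1/(-3 + √(11² + 25²)) = 1/(-3 + √(121 + 625)) = 1/(-3 + √746)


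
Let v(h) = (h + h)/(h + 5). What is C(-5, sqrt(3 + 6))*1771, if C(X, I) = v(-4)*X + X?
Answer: 61985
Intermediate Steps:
v(h) = 2*h/(5 + h) (v(h) = (2*h)/(5 + h) = 2*h/(5 + h))
C(X, I) = -7*X (C(X, I) = (2*(-4)/(5 - 4))*X + X = (2*(-4)/1)*X + X = (2*(-4)*1)*X + X = -8*X + X = -7*X)
C(-5, sqrt(3 + 6))*1771 = -7*(-5)*1771 = 35*1771 = 61985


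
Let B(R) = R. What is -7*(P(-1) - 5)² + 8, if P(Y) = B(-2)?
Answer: -335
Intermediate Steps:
P(Y) = -2
-7*(P(-1) - 5)² + 8 = -7*(-2 - 5)² + 8 = -7*(-7)² + 8 = -7*49 + 8 = -343 + 8 = -335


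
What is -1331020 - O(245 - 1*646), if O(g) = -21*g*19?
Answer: -1491019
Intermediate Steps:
O(g) = -399*g
-1331020 - O(245 - 1*646) = -1331020 - (-399)*(245 - 1*646) = -1331020 - (-399)*(245 - 646) = -1331020 - (-399)*(-401) = -1331020 - 1*159999 = -1331020 - 159999 = -1491019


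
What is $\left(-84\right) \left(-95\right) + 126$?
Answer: $8106$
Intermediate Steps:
$\left(-84\right) \left(-95\right) + 126 = 7980 + 126 = 8106$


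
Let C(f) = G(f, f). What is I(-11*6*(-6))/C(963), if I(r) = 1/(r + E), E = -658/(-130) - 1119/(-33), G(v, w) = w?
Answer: 715/299496852 ≈ 2.3873e-6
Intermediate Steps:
E = 27864/715 (E = -658*(-1/130) - 1119*(-1/33) = 329/65 + 373/11 = 27864/715 ≈ 38.971)
C(f) = f
I(r) = 1/(27864/715 + r) (I(r) = 1/(r + 27864/715) = 1/(27864/715 + r))
I(-11*6*(-6))/C(963) = (715/(27864 + 715*(-11*6*(-6))))/963 = (715/(27864 + 715*(-66*(-6))))*(1/963) = (715/(27864 + 715*396))*(1/963) = (715/(27864 + 283140))*(1/963) = (715/311004)*(1/963) = 715/299496852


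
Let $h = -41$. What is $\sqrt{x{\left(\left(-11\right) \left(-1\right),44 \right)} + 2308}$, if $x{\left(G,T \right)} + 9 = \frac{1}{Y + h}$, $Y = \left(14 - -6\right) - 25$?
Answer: $\frac{\sqrt{4864638}}{46} \approx 47.948$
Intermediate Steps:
$Y = -5$ ($Y = \left(14 + 6\right) - 25 = 20 - 25 = -5$)
$x{\left(G,T \right)} = - \frac{415}{46}$ ($x{\left(G,T \right)} = -9 + \frac{1}{-5 - 41} = -9 + \frac{1}{-46} = -9 - \frac{1}{46} = - \frac{415}{46}$)
$\sqrt{x{\left(\left(-11\right) \left(-1\right),44 \right)} + 2308} = \sqrt{- \frac{415}{46} + 2308} = \sqrt{\frac{105753}{46}} = \frac{\sqrt{4864638}}{46}$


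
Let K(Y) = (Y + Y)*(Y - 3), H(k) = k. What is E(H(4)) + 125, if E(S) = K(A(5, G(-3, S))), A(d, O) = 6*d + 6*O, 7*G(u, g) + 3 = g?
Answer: 90365/49 ≈ 1844.2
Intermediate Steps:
G(u, g) = -3/7 + g/7
A(d, O) = 6*O + 6*d
K(Y) = 2*Y*(-3 + Y) (K(Y) = (2*Y)*(-3 + Y) = 2*Y*(-3 + Y))
E(S) = 2*(171/7 + 6*S/7)*(192/7 + 6*S/7) (E(S) = 2*(6*(-3/7 + S/7) + 6*5)*(-3 + (6*(-3/7 + S/7) + 6*5)) = 2*((-18/7 + 6*S/7) + 30)*(-3 + ((-18/7 + 6*S/7) + 30)) = 2*(192/7 + 6*S/7)*(-3 + (192/7 + 6*S/7)) = 2*(192/7 + 6*S/7)*(171/7 + 6*S/7) = 2*(171/7 + 6*S/7)*(192/7 + 6*S/7))
E(H(4)) + 125 = 36*(32 + 4)*(57 + 2*4)/49 + 125 = (36/49)*36*(57 + 8) + 125 = (36/49)*36*65 + 125 = 84240/49 + 125 = 90365/49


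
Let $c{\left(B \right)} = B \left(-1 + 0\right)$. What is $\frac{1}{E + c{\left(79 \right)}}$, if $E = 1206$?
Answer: $\frac{1}{1127} \approx 0.00088731$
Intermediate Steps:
$c{\left(B \right)} = - B$ ($c{\left(B \right)} = B \left(-1\right) = - B$)
$\frac{1}{E + c{\left(79 \right)}} = \frac{1}{1206 - 79} = \frac{1}{1127}$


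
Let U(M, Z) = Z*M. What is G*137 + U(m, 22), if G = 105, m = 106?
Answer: 16717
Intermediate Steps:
U(M, Z) = M*Z
G*137 + U(m, 22) = 105*137 + 106*22 = 14385 + 2332 = 16717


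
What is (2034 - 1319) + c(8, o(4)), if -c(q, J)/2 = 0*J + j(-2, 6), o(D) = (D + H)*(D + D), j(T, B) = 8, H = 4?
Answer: 699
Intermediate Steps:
o(D) = 2*D*(4 + D) (o(D) = (D + 4)*(D + D) = (4 + D)*(2*D) = 2*D*(4 + D))
c(q, J) = -16 (c(q, J) = -2*(0*J + 8) = -2*(0 + 8) = -2*8 = -16)
(2034 - 1319) + c(8, o(4)) = (2034 - 1319) - 16 = 715 - 16 = 699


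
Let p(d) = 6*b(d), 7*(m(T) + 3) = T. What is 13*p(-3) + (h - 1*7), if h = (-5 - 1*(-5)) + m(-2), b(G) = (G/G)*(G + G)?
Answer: -3348/7 ≈ -478.29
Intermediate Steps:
b(G) = 2*G (b(G) = 1*(2*G) = 2*G)
m(T) = -3 + T/7
h = -23/7 (h = (-5 - 1*(-5)) + (-3 + (1/7)*(-2)) = (-5 + 5) + (-3 - 2/7) = 0 - 23/7 = -23/7 ≈ -3.2857)
p(d) = 12*d (p(d) = 6*(2*d) = 12*d)
13*p(-3) + (h - 1*7) = 13*(12*(-3)) + (-23/7 - 1*7) = 13*(-36) + (-23/7 - 7) = -468 - 72/7 = -3348/7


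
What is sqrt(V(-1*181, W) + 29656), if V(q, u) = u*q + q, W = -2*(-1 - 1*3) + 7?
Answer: 2*sqrt(6690) ≈ 163.58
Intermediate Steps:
W = 15 (W = -2*(-1 - 3) + 7 = -2*(-4) + 7 = 8 + 7 = 15)
V(q, u) = q + q*u (V(q, u) = q*u + q = q + q*u)
sqrt(V(-1*181, W) + 29656) = sqrt((-1*181)*(1 + 15) + 29656) = sqrt(-181*16 + 29656) = sqrt(-2896 + 29656) = sqrt(26760) = 2*sqrt(6690)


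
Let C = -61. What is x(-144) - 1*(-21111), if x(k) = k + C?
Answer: 20906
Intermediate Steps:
x(k) = -61 + k (x(k) = k - 61 = -61 + k)
x(-144) - 1*(-21111) = (-61 - 144) - 1*(-21111) = -205 + 21111 = 20906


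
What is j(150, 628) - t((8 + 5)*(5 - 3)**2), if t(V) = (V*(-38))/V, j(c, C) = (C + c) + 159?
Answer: 975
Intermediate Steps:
j(c, C) = 159 + C + c
t(V) = -38 (t(V) = (-38*V)/V = -38)
j(150, 628) - t((8 + 5)*(5 - 3)**2) = (159 + 628 + 150) - 1*(-38) = 937 + 38 = 975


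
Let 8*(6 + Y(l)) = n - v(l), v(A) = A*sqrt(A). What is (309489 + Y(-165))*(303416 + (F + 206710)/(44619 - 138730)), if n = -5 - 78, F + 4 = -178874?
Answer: 8836915092540458/94111 + 588941828970*I*sqrt(165)/94111 ≈ 9.3899e+10 + 8.0385e+7*I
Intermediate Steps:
F = -178878 (F = -4 - 178874 = -178878)
v(A) = A**(3/2)
n = -83
Y(l) = -131/8 - l**(3/2)/8 (Y(l) = -6 + (-83 - l**(3/2))/8 = -6 + (-83/8 - l**(3/2)/8) = -131/8 - l**(3/2)/8)
(309489 + Y(-165))*(303416 + (F + 206710)/(44619 - 138730)) = (309489 + (-131/8 - (-165)*I*sqrt(165)/8))*(303416 + (-178878 + 206710)/(44619 - 138730)) = (309489 + (-131/8 - (-165)*I*sqrt(165)/8))*(303416 + 27832/(-94111)) = (309489 + (-131/8 + 165*I*sqrt(165)/8))*(303416 + 27832*(-1/94111)) = (2475781/8 + 165*I*sqrt(165)/8)*(303416 - 27832/94111) = (2475781/8 + 165*I*sqrt(165)/8)*(28554755344/94111) = 8836915092540458/94111 + 588941828970*I*sqrt(165)/94111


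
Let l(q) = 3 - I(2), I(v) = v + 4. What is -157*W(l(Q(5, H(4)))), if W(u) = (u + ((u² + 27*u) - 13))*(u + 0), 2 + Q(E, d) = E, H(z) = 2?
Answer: -41448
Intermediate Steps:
I(v) = 4 + v
Q(E, d) = -2 + E
l(q) = -3 (l(q) = 3 - (4 + 2) = 3 - 1*6 = 3 - 6 = -3)
W(u) = u*(-13 + u² + 28*u) (W(u) = (u + (-13 + u² + 27*u))*u = (-13 + u² + 28*u)*u = u*(-13 + u² + 28*u))
-157*W(l(Q(5, H(4)))) = -(-471)*(-13 + (-3)² + 28*(-3)) = -(-471)*(-13 + 9 - 84) = -(-471)*(-88) = -157*264 = -41448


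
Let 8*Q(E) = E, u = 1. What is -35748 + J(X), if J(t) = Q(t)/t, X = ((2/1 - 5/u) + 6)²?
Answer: -285983/8 ≈ -35748.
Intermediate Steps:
Q(E) = E/8
X = 9 (X = ((2/1 - 5/1) + 6)² = ((2*1 - 5*1) + 6)² = ((2 - 5) + 6)² = (-3 + 6)² = 3² = 9)
J(t) = ⅛ (J(t) = (t/8)/t = ⅛)
-35748 + J(X) = -35748 + ⅛ = -285983/8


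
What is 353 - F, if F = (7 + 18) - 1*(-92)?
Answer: 236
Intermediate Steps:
F = 117 (F = 25 + 92 = 117)
353 - F = 353 - 1*117 = 353 - 117 = 236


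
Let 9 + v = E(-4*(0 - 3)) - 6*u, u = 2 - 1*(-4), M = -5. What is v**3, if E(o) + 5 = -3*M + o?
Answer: -12167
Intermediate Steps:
E(o) = 10 + o (E(o) = -5 + (-3*(-5) + o) = -5 + (15 + o) = 10 + o)
u = 6 (u = 2 + 4 = 6)
v = -23 (v = -9 + ((10 - 4*(0 - 3)) - 6*6) = -9 + ((10 - 4*(-3)) - 36) = -9 + ((10 + 12) - 36) = -9 + (22 - 36) = -9 - 14 = -23)
v**3 = (-23)**3 = -12167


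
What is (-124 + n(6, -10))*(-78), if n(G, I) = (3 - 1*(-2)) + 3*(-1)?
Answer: 9516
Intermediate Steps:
n(G, I) = 2 (n(G, I) = (3 + 2) - 3 = 5 - 3 = 2)
(-124 + n(6, -10))*(-78) = (-124 + 2)*(-78) = -122*(-78) = 9516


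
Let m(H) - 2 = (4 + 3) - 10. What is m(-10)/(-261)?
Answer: 1/261 ≈ 0.0038314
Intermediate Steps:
m(H) = -1 (m(H) = 2 + ((4 + 3) - 10) = 2 + (7 - 10) = 2 - 3 = -1)
m(-10)/(-261) = -1/(-261) = -1*(-1/261) = 1/261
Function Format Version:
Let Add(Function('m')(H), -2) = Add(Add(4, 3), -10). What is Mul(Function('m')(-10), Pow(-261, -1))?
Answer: Rational(1, 261) ≈ 0.0038314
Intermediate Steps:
Function('m')(H) = -1 (Function('m')(H) = Add(2, Add(Add(4, 3), -10)) = Add(2, Add(7, -10)) = Add(2, -3) = -1)
Mul(Function('m')(-10), Pow(-261, -1)) = Mul(-1, Pow(-261, -1)) = Mul(-1, Rational(-1, 261)) = Rational(1, 261)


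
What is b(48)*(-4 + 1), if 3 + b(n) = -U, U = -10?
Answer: -21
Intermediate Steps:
b(n) = 7 (b(n) = -3 - 1*(-10) = -3 + 10 = 7)
b(48)*(-4 + 1) = 7*(-4 + 1) = 7*(-3) = -21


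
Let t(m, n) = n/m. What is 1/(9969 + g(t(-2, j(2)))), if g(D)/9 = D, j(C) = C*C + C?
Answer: 1/9942 ≈ 0.00010058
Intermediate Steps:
j(C) = C + C² (j(C) = C² + C = C + C²)
g(D) = 9*D
1/(9969 + g(t(-2, j(2)))) = 1/(9969 + 9*((2*(1 + 2))/(-2))) = 1/(9969 + 9*((2*3)*(-½))) = 1/(9969 + 9*(6*(-½))) = 1/(9969 + 9*(-3)) = 1/(9969 - 27) = 1/9942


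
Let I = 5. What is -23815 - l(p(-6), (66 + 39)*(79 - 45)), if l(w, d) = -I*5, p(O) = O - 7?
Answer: -23790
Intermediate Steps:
p(O) = -7 + O
l(w, d) = -25 (l(w, d) = -1*5*5 = -5*5 = -25)
-23815 - l(p(-6), (66 + 39)*(79 - 45)) = -23815 - 1*(-25) = -23815 + 25 = -23790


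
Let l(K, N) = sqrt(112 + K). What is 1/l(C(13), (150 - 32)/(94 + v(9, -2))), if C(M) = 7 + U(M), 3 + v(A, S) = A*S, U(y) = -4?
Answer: sqrt(115)/115 ≈ 0.093251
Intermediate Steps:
v(A, S) = -3 + A*S
C(M) = 3 (C(M) = 7 - 4 = 3)
1/l(C(13), (150 - 32)/(94 + v(9, -2))) = 1/(sqrt(112 + 3)) = 1/(sqrt(115)) = sqrt(115)/115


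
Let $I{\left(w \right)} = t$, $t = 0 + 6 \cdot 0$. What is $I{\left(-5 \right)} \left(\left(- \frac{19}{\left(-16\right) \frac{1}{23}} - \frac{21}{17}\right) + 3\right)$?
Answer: $0$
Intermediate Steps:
$t = 0$ ($t = 0 + 0 = 0$)
$I{\left(w \right)} = 0$
$I{\left(-5 \right)} \left(\left(- \frac{19}{\left(-16\right) \frac{1}{23}} - \frac{21}{17}\right) + 3\right) = 0 \left(\left(- \frac{19}{\left(-16\right) \frac{1}{23}} - \frac{21}{17}\right) + 3\right) = 0 \left(\left(- \frac{19}{- \frac{16}{23}} - \frac{21}{17}\right) + 3\right) = 0 \left(\left(\left(-19\right) \left(- \frac{23}{16}\right) - \frac{21}{17}\right) + 3\right) = 0 \left(\left(\frac{437}{16} - \frac{21}{17}\right) + 3\right) = 0 \left(\frac{7093}{272} + 3\right) = 0 \cdot \frac{7909}{272} = 0$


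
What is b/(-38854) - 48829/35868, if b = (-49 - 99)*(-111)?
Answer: -1243220735/696807636 ≈ -1.7842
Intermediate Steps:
b = 16428 (b = -148*(-111) = 16428)
b/(-38854) - 48829/35868 = 16428/(-38854) - 48829/35868 = 16428*(-1/38854) - 48829*1/35868 = -8214/19427 - 48829/35868 = -1243220735/696807636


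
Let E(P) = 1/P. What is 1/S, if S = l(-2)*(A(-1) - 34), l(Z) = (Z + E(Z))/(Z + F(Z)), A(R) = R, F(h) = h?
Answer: -8/175 ≈ -0.045714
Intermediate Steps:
l(Z) = (Z + 1/Z)/(2*Z) (l(Z) = (Z + 1/Z)/(Z + Z) = (Z + 1/Z)/((2*Z)) = (Z + 1/Z)*(1/(2*Z)) = (Z + 1/Z)/(2*Z))
S = -175/8 (S = ((½)*(1 + (-2)²)/(-2)²)*(-1 - 34) = ((½)*(¼)*(1 + 4))*(-35) = ((½)*(¼)*5)*(-35) = (5/8)*(-35) = -175/8 ≈ -21.875)
1/S = 1/(-175/8) = -8/175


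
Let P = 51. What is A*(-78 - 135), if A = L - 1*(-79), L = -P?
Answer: -5964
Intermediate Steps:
L = -51 (L = -1*51 = -51)
A = 28 (A = -51 - 1*(-79) = -51 + 79 = 28)
A*(-78 - 135) = 28*(-78 - 135) = 28*(-213) = -5964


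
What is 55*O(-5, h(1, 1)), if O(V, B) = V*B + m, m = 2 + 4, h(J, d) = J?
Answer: 55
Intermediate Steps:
m = 6
O(V, B) = 6 + B*V (O(V, B) = V*B + 6 = B*V + 6 = 6 + B*V)
55*O(-5, h(1, 1)) = 55*(6 + 1*(-5)) = 55*(6 - 5) = 55*1 = 55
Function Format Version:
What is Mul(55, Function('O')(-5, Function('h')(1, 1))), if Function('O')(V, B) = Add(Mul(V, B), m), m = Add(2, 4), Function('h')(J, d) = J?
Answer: 55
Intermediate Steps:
m = 6
Function('O')(V, B) = Add(6, Mul(B, V)) (Function('O')(V, B) = Add(Mul(V, B), 6) = Add(Mul(B, V), 6) = Add(6, Mul(B, V)))
Mul(55, Function('O')(-5, Function('h')(1, 1))) = Mul(55, Add(6, Mul(1, -5))) = Mul(55, Add(6, -5)) = Mul(55, 1) = 55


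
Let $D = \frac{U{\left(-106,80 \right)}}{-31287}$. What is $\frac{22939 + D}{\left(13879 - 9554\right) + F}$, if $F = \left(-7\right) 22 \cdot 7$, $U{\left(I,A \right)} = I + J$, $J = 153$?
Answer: $\frac{717692446}{101588889} \approx 7.0647$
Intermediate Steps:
$U{\left(I,A \right)} = 153 + I$ ($U{\left(I,A \right)} = I + 153 = 153 + I$)
$D = - \frac{47}{31287}$ ($D = \frac{153 - 106}{-31287} = 47 \left(- \frac{1}{31287}\right) = - \frac{47}{31287} \approx -0.0015022$)
$F = -1078$ ($F = \left(-154\right) 7 = -1078$)
$\frac{22939 + D}{\left(13879 - 9554\right) + F} = \frac{22939 - \frac{47}{31287}}{\left(13879 - 9554\right) - 1078} = \frac{717692446}{31287 \left(4325 - 1078\right)} = \frac{717692446}{31287 \cdot 3247} = \frac{717692446}{31287} \cdot \frac{1}{3247} = \frac{717692446}{101588889}$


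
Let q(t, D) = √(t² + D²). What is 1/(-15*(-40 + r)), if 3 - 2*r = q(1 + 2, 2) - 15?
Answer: 124/57465 - 2*√13/57465 ≈ 0.0020323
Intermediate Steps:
q(t, D) = √(D² + t²)
r = 9 - √13/2 (r = 3/2 - (√(2² + (1 + 2)²) - 15)/2 = 3/2 - (√(4 + 3²) - 15)/2 = 3/2 - (√(4 + 9) - 15)/2 = 3/2 - (√13 - 15)/2 = 3/2 - (-15 + √13)/2 = 3/2 + (15/2 - √13/2) = 9 - √13/2 ≈ 7.1972)
1/(-15*(-40 + r)) = 1/(-15*(-40 + (9 - √13/2))) = 1/(-15*(-31 - √13/2)) = 1/(465 + 15*√13/2)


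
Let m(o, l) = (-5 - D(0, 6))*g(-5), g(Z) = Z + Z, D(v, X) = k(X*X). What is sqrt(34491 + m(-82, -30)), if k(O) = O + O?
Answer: sqrt(35261) ≈ 187.78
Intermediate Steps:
k(O) = 2*O
D(v, X) = 2*X**2 (D(v, X) = 2*(X*X) = 2*X**2)
g(Z) = 2*Z
m(o, l) = 770 (m(o, l) = (-5 - 2*6**2)*(2*(-5)) = (-5 - 2*36)*(-10) = (-5 - 1*72)*(-10) = (-5 - 72)*(-10) = -77*(-10) = 770)
sqrt(34491 + m(-82, -30)) = sqrt(34491 + 770) = sqrt(35261)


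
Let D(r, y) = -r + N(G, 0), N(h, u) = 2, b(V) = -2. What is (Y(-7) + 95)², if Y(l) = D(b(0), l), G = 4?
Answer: 9801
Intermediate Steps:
D(r, y) = 2 - r (D(r, y) = -r + 2 = 2 - r)
Y(l) = 4 (Y(l) = 2 - 1*(-2) = 2 + 2 = 4)
(Y(-7) + 95)² = (4 + 95)² = 99² = 9801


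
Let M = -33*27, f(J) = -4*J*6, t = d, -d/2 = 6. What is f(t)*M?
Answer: -256608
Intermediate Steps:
d = -12 (d = -2*6 = -12)
t = -12
f(J) = -24*J
M = -891
f(t)*M = -24*(-12)*(-891) = 288*(-891) = -256608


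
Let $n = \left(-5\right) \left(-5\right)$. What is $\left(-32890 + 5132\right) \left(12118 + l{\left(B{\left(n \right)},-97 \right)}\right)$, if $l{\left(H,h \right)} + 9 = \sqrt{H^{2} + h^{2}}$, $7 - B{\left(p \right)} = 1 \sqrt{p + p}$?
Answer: $-336121622 - 27758 \sqrt{9508 - 70 \sqrt{2}} \approx -3.3881 \cdot 10^{8}$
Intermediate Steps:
$n = 25$
$B{\left(p \right)} = 7 - \sqrt{2} \sqrt{p}$ ($B{\left(p \right)} = 7 - 1 \sqrt{p + p} = 7 - 1 \sqrt{2 p} = 7 - 1 \sqrt{2} \sqrt{p} = 7 - \sqrt{2} \sqrt{p}$)
$l{\left(H,h \right)} = -9 + \sqrt{H^{2} + h^{2}}$
$\left(-32890 + 5132\right) \left(12118 + l{\left(B{\left(n \right)},-97 \right)}\right) = \left(-32890 + 5132\right) \left(12118 - \left(9 - \sqrt{\left(7 - \sqrt{2} \sqrt{25}\right)^{2} + \left(-97\right)^{2}}\right)\right) = - 27758 \left(12118 - \left(9 - \sqrt{\left(7 - \sqrt{2} \cdot 5\right)^{2} + 9409}\right)\right) = - 27758 \left(12118 - \left(9 - \sqrt{\left(7 - 5 \sqrt{2}\right)^{2} + 9409}\right)\right) = - 27758 \left(12118 - \left(9 - \sqrt{9409 + \left(7 - 5 \sqrt{2}\right)^{2}}\right)\right) = - 27758 \left(12109 + \sqrt{9409 + \left(7 - 5 \sqrt{2}\right)^{2}}\right) = -336121622 - 27758 \sqrt{9409 + \left(7 - 5 \sqrt{2}\right)^{2}}$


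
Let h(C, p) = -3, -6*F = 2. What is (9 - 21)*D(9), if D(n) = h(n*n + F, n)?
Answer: 36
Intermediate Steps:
F = -1/3 (F = -1/6*2 = -1/3 ≈ -0.33333)
D(n) = -3
(9 - 21)*D(9) = (9 - 21)*(-3) = -12*(-3) = 36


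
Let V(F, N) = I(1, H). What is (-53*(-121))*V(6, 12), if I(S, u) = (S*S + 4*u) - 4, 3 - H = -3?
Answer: 134673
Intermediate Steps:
H = 6 (H = 3 - 1*(-3) = 3 + 3 = 6)
I(S, u) = -4 + S**2 + 4*u (I(S, u) = (S**2 + 4*u) - 4 = -4 + S**2 + 4*u)
V(F, N) = 21 (V(F, N) = -4 + 1**2 + 4*6 = -4 + 1 + 24 = 21)
(-53*(-121))*V(6, 12) = -53*(-121)*21 = 6413*21 = 134673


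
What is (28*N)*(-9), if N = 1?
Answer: -252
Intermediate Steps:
(28*N)*(-9) = (28*1)*(-9) = 28*(-9) = -252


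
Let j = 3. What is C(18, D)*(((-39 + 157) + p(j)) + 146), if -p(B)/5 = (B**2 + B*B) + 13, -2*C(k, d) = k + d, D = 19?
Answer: -4033/2 ≈ -2016.5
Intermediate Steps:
C(k, d) = -d/2 - k/2 (C(k, d) = -(k + d)/2 = -(d + k)/2 = -d/2 - k/2)
p(B) = -65 - 10*B**2 (p(B) = -5*((B**2 + B*B) + 13) = -5*((B**2 + B**2) + 13) = -5*(2*B**2 + 13) = -5*(13 + 2*B**2) = -65 - 10*B**2)
C(18, D)*(((-39 + 157) + p(j)) + 146) = (-1/2*19 - 1/2*18)*(((-39 + 157) + (-65 - 10*3**2)) + 146) = (-19/2 - 9)*((118 + (-65 - 10*9)) + 146) = -37*((118 + (-65 - 90)) + 146)/2 = -37*((118 - 155) + 146)/2 = -37*(-37 + 146)/2 = -37/2*109 = -4033/2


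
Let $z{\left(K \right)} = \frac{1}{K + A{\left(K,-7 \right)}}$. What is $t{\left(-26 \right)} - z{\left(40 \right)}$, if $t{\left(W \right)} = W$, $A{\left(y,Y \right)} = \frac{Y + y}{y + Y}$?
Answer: $- \frac{1067}{41} \approx -26.024$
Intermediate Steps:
$A{\left(y,Y \right)} = 1$ ($A{\left(y,Y \right)} = \frac{Y + y}{Y + y} = 1$)
$z{\left(K \right)} = \frac{1}{1 + K}$ ($z{\left(K \right)} = \frac{1}{K + 1} = \frac{1}{1 + K}$)
$t{\left(-26 \right)} - z{\left(40 \right)} = -26 - \frac{1}{1 + 40} = -26 - \frac{1}{41} = - \frac{1067}{41}$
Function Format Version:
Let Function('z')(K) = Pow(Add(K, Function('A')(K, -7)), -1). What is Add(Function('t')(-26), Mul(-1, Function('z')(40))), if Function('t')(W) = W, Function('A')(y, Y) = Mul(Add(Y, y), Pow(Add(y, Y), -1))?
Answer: Rational(-1067, 41) ≈ -26.024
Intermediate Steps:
Function('A')(y, Y) = 1 (Function('A')(y, Y) = Mul(Add(Y, y), Pow(Add(Y, y), -1)) = 1)
Function('z')(K) = Pow(Add(1, K), -1) (Function('z')(K) = Pow(Add(K, 1), -1) = Pow(Add(1, K), -1))
Add(Function('t')(-26), Mul(-1, Function('z')(40))) = Add(-26, Mul(-1, Pow(Add(1, 40), -1))) = Add(-26, Mul(-1, Pow(41, -1))) = Add(-26, Mul(-1, Rational(1, 41))) = Add(-26, Rational(-1, 41)) = Rational(-1067, 41)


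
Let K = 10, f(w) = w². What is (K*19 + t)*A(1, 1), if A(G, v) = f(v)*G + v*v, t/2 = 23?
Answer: 472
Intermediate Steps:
t = 46 (t = 2*23 = 46)
A(G, v) = v² + G*v² (A(G, v) = v²*G + v*v = G*v² + v² = v² + G*v²)
(K*19 + t)*A(1, 1) = (10*19 + 46)*(1²*(1 + 1)) = (190 + 46)*(1*2) = 236*2 = 472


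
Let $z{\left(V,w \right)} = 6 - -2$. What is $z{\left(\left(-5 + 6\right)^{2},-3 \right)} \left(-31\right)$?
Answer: $-248$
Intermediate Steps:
$z{\left(V,w \right)} = 8$ ($z{\left(V,w \right)} = 6 + 2 = 8$)
$z{\left(\left(-5 + 6\right)^{2},-3 \right)} \left(-31\right) = 8 \left(-31\right) = -248$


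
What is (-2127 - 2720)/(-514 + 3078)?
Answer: -4847/2564 ≈ -1.8904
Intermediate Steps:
(-2127 - 2720)/(-514 + 3078) = -4847/2564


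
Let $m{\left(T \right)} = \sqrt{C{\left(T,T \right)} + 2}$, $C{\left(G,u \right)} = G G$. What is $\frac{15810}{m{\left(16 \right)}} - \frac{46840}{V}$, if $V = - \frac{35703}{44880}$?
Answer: $\frac{700726400}{11901} + \frac{2635 \sqrt{258}}{43} \approx 59864.0$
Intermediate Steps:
$C{\left(G,u \right)} = G^{2}$
$m{\left(T \right)} = \sqrt{2 + T^{2}}$ ($m{\left(T \right)} = \sqrt{T^{2} + 2} = \sqrt{2 + T^{2}}$)
$V = - \frac{11901}{14960}$ ($V = \left(-35703\right) \frac{1}{44880} = - \frac{11901}{14960} \approx -0.79552$)
$\frac{15810}{m{\left(16 \right)}} - \frac{46840}{V} = \frac{15810}{\sqrt{2 + 16^{2}}} - \frac{46840}{- \frac{11901}{14960}} = \frac{15810}{\sqrt{2 + 256}} - - \frac{700726400}{11901} = \frac{15810}{\sqrt{258}} + \frac{700726400}{11901} = 15810 \frac{\sqrt{258}}{258} + \frac{700726400}{11901} = \frac{2635 \sqrt{258}}{43} + \frac{700726400}{11901} = \frac{700726400}{11901} + \frac{2635 \sqrt{258}}{43}$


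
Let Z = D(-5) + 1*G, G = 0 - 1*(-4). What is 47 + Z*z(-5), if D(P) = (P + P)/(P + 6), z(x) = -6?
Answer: 83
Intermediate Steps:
D(P) = 2*P/(6 + P) (D(P) = (2*P)/(6 + P) = 2*P/(6 + P))
G = 4 (G = 0 + 4 = 4)
Z = -6 (Z = 2*(-5)/(6 - 5) + 1*4 = 2*(-5)/1 + 4 = 2*(-5)*1 + 4 = -10 + 4 = -6)
47 + Z*z(-5) = 47 - 6*(-6) = 47 + 36 = 83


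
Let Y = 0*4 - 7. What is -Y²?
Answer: -49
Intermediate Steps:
Y = -7 (Y = 0 - 7 = -7)
-Y² = -1*(-7)² = -1*49 = -49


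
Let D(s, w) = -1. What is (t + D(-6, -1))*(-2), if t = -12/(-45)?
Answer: 22/15 ≈ 1.4667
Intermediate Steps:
t = 4/15 (t = -12*(-1/45) = 4/15 ≈ 0.26667)
(t + D(-6, -1))*(-2) = (4/15 - 1)*(-2) = -11/15*(-2) = 22/15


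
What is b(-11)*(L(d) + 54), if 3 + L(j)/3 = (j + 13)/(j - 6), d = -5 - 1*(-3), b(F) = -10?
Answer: -1635/4 ≈ -408.75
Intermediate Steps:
d = -2 (d = -5 + 3 = -2)
L(j) = -9 + 3*(13 + j)/(-6 + j) (L(j) = -9 + 3*((j + 13)/(j - 6)) = -9 + 3*((13 + j)/(-6 + j)) = -9 + 3*(13 + j)/(-6 + j))
b(-11)*(L(d) + 54) = -10*(3*(31 - 2*(-2))/(-6 - 2) + 54) = -10*(3*(31 + 4)/(-8) + 54) = -10*(3*(-⅛)*35 + 54) = -10*(-105/8 + 54) = -10*327/8 = -1635/4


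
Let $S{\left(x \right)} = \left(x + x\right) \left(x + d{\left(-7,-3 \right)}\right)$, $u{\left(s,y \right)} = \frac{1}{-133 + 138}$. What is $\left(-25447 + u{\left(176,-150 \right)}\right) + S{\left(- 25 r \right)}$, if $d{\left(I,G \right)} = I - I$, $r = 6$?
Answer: $\frac{97766}{5} \approx 19553.0$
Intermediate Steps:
$u{\left(s,y \right)} = \frac{1}{5}$
$d{\left(I,G \right)} = 0$
$S{\left(x \right)} = 2 x^{2}$ ($S{\left(x \right)} = \left(x + x\right) \left(x + 0\right) = 2 x x = 2 x^{2}$)
$\left(-25447 + u{\left(176,-150 \right)}\right) + S{\left(- 25 r \right)} = \left(-25447 + \frac{1}{5}\right) + 2 \left(\left(-25\right) 6\right)^{2} = - \frac{127234}{5} + 2 \left(-150\right)^{2} = - \frac{127234}{5} + 2 \cdot 22500 = - \frac{127234}{5} + 45000 = \frac{97766}{5}$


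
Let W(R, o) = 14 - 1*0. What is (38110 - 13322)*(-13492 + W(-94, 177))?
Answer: -334092664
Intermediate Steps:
W(R, o) = 14 (W(R, o) = 14 + 0 = 14)
(38110 - 13322)*(-13492 + W(-94, 177)) = (38110 - 13322)*(-13492 + 14) = 24788*(-13478) = -334092664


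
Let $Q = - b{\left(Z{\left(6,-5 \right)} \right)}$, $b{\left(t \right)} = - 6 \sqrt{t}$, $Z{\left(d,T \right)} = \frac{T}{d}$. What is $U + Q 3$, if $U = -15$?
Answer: $-15 + 3 i \sqrt{30} \approx -15.0 + 16.432 i$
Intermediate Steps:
$Q = i \sqrt{30}$ ($Q = - \left(-6\right) \sqrt{- \frac{5}{6}} = - \left(-6\right) \frac{i \sqrt{30}}{6} = - \left(-1\right) i \sqrt{30} = i \sqrt{30} \approx 5.4772 i$)
$U + Q 3 = -15 + i \sqrt{30} \cdot 3 = -15 + 3 i \sqrt{30}$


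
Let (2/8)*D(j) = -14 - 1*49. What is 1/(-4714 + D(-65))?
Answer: -1/4966 ≈ -0.00020137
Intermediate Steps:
D(j) = -252 (D(j) = 4*(-14 - 1*49) = 4*(-14 - 49) = 4*(-63) = -252)
1/(-4714 + D(-65)) = 1/(-4714 - 252) = 1/(-4966) = -1/4966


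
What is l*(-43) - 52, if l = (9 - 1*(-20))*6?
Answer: -7534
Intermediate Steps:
l = 174 (l = (9 + 20)*6 = 29*6 = 174)
l*(-43) - 52 = 174*(-43) - 52 = -7482 - 52 = -7534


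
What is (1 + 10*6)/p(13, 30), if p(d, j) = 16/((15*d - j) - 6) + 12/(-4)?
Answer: -9699/461 ≈ -21.039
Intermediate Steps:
p(d, j) = -3 + 16/(-6 - j + 15*d) (p(d, j) = 16/((-j + 15*d) - 6) + 12*(-¼) = 16/(-6 - j + 15*d) - 3 = -3 + 16/(-6 - j + 15*d))
(1 + 10*6)/p(13, 30) = (1 + 10*6)/(((-34 - 3*30 + 45*13)/(6 + 30 - 15*13))) = (1 + 60)/(((-34 - 90 + 585)/(6 + 30 - 195))) = 61/((461/(-159))) = 61/((-1/159*461)) = 61/(-461/159) = 61*(-159/461) = -9699/461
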